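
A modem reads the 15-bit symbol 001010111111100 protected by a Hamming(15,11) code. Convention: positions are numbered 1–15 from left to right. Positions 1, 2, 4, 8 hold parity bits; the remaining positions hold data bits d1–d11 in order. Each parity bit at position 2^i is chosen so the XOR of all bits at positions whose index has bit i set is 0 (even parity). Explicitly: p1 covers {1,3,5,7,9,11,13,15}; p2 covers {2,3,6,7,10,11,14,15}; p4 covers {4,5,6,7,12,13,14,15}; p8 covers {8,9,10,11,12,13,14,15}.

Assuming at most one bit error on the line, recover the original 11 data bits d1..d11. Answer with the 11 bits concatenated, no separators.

11011111100

s1 (pos 1,3,5,7,9,11,13,15): 0⊕1⊕1⊕1⊕1⊕1⊕1⊕0 = 0
s2 (pos 2,3,6,7,10,11,14,15): 0⊕1⊕0⊕1⊕1⊕1⊕0⊕0 = 0
s4 (pos 4,5,6,7,12,13,14,15): 0⊕1⊕0⊕1⊕1⊕1⊕0⊕0 = 0
s8 (pos 8,9,10,11,12,13,14,15): 1⊕1⊕1⊕1⊕1⊕1⊕0⊕0 = 0
Syndrome s8…s1 = 0000 → no error.
Read data bits from positions 3,5,6,7,9,10,11,12,13,14,15: 11011111100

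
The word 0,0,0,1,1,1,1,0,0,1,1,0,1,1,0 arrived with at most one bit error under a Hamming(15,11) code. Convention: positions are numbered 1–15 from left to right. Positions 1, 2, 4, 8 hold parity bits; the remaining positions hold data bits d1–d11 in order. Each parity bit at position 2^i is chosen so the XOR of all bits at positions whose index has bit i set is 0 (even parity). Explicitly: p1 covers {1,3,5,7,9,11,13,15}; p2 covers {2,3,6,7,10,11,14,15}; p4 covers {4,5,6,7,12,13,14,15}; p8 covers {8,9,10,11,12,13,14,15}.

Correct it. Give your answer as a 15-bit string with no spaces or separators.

010111100110110

s1 (pos 1,3,5,7,9,11,13,15): 0⊕0⊕1⊕1⊕0⊕1⊕1⊕0 = 0
s2 (pos 2,3,6,7,10,11,14,15): 0⊕0⊕1⊕1⊕1⊕1⊕1⊕0 = 1
s4 (pos 4,5,6,7,12,13,14,15): 1⊕1⊕1⊕1⊕0⊕1⊕1⊕0 = 0
s8 (pos 8,9,10,11,12,13,14,15): 0⊕0⊕1⊕1⊕0⊕1⊕1⊕0 = 0
Syndrome s8…s1 = 0010 → error at position 2.
Flip position 2: 000111100110110 → 010111100110110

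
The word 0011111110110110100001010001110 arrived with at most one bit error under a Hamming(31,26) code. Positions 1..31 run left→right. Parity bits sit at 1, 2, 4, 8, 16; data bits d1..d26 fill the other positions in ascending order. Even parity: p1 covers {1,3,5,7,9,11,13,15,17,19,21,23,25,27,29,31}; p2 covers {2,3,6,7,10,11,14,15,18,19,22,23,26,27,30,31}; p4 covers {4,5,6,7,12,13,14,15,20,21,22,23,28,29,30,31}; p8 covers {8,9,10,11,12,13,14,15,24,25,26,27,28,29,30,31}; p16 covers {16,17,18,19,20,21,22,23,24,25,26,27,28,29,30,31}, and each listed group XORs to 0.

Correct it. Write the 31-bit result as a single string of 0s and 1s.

s1 (pos 1,3,5,7,9,11,13,15,17,19,21,23,25,27,29,31): 0⊕1⊕1⊕1⊕1⊕1⊕0⊕1⊕1⊕0⊕0⊕0⊕0⊕0⊕1⊕0 = 0
s2 (pos 2,3,6,7,10,11,14,15,18,19,22,23,26,27,30,31): 0⊕1⊕1⊕1⊕0⊕1⊕1⊕1⊕0⊕0⊕1⊕0⊕0⊕0⊕1⊕0 = 0
s4 (pos 4,5,6,7,12,13,14,15,20,21,22,23,28,29,30,31): 1⊕1⊕1⊕1⊕1⊕0⊕1⊕1⊕0⊕0⊕1⊕0⊕1⊕1⊕1⊕0 = 1
s8 (pos 8,9,10,11,12,13,14,15,24,25,26,27,28,29,30,31): 1⊕1⊕0⊕1⊕1⊕0⊕1⊕1⊕1⊕0⊕0⊕0⊕1⊕1⊕1⊕0 = 0
s16 (pos 16,17,18,19,20,21,22,23,24,25,26,27,28,29,30,31): 0⊕1⊕0⊕0⊕0⊕0⊕1⊕0⊕1⊕0⊕0⊕0⊕1⊕1⊕1⊕0 = 0
Syndrome s16…s1 = 00100 → error at position 4.
Flip position 4: 0011111110110110100001010001110 → 0010111110110110100001010001110

0010111110110110100001010001110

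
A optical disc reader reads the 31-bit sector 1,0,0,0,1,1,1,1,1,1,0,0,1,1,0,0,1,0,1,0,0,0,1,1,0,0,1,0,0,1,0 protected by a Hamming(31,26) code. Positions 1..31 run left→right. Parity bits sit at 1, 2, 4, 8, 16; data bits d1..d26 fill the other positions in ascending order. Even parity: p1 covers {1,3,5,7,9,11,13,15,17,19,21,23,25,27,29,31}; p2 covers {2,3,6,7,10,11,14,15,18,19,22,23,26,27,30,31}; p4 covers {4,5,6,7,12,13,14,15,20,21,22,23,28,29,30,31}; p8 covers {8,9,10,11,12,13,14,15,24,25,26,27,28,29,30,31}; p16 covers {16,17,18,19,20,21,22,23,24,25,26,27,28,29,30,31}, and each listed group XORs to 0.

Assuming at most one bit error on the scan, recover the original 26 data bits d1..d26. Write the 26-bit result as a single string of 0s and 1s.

s1 (pos 1,3,5,7,9,11,13,15,17,19,21,23,25,27,29,31): 1⊕0⊕1⊕1⊕1⊕0⊕1⊕0⊕1⊕1⊕0⊕1⊕0⊕1⊕0⊕0 = 1
s2 (pos 2,3,6,7,10,11,14,15,18,19,22,23,26,27,30,31): 0⊕0⊕1⊕1⊕1⊕0⊕1⊕0⊕0⊕1⊕0⊕1⊕0⊕1⊕1⊕0 = 0
s4 (pos 4,5,6,7,12,13,14,15,20,21,22,23,28,29,30,31): 0⊕1⊕1⊕1⊕0⊕1⊕1⊕0⊕0⊕0⊕0⊕1⊕0⊕0⊕1⊕0 = 1
s8 (pos 8,9,10,11,12,13,14,15,24,25,26,27,28,29,30,31): 1⊕1⊕1⊕0⊕0⊕1⊕1⊕0⊕1⊕0⊕0⊕1⊕0⊕0⊕1⊕0 = 0
s16 (pos 16,17,18,19,20,21,22,23,24,25,26,27,28,29,30,31): 0⊕1⊕0⊕1⊕0⊕0⊕0⊕1⊕1⊕0⊕0⊕1⊕0⊕0⊕1⊕0 = 0
Syndrome s16…s1 = 00101 → error at position 5.
Flip position 5: 1000111111001100101000110010010 → 1000011111001100101000110010010
Read data bits from positions 3,5,6,7,9,10,11,12,13,14,15,17,18,19,20,21,22,23,24,25,26,27,28,29,30,31: 00111100110101000110010010

00111100110101000110010010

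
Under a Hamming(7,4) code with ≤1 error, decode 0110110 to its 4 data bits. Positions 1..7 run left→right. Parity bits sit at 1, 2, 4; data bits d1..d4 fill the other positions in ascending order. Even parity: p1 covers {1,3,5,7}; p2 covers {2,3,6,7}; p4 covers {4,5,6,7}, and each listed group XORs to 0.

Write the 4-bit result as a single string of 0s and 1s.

1110

s1 (pos 1,3,5,7): 0⊕1⊕1⊕0 = 0
s2 (pos 2,3,6,7): 1⊕1⊕1⊕0 = 1
s4 (pos 4,5,6,7): 0⊕1⊕1⊕0 = 0
Syndrome s4…s1 = 010 → error at position 2.
Flip position 2: 0110110 → 0010110
Read data bits from positions 3,5,6,7: 1110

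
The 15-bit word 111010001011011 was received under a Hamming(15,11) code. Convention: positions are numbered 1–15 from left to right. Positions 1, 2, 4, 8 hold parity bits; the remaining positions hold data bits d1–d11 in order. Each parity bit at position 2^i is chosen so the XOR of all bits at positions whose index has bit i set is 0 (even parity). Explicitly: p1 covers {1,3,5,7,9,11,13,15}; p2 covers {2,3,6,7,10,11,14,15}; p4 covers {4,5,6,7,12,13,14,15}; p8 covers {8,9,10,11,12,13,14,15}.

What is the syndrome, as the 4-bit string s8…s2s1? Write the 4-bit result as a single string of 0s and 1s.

s1 (pos 1,3,5,7,9,11,13,15): 1⊕1⊕1⊕0⊕1⊕1⊕0⊕1 = 0
s2 (pos 2,3,6,7,10,11,14,15): 1⊕1⊕0⊕0⊕0⊕1⊕1⊕1 = 1
s4 (pos 4,5,6,7,12,13,14,15): 0⊕1⊕0⊕0⊕1⊕0⊕1⊕1 = 0
s8 (pos 8,9,10,11,12,13,14,15): 0⊕1⊕0⊕1⊕1⊕0⊕1⊕1 = 1
Syndrome s8…s1 = 1010 → error at position 10.

1010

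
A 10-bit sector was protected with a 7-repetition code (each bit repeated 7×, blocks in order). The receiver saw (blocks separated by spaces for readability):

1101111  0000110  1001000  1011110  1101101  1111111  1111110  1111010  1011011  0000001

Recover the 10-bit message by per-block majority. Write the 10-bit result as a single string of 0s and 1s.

1001111110

Block 1 (1101111): 6 ones → 1
Block 2 (0000110): 2 ones → 0
Block 3 (1001000): 2 ones → 0
Block 4 (1011110): 5 ones → 1
Block 5 (1101101): 5 ones → 1
Block 6 (1111111): 7 ones → 1
Block 7 (1111110): 6 ones → 1
Block 8 (1111010): 5 ones → 1
Block 9 (1011011): 5 ones → 1
Block 10 (0000001): 1 one → 0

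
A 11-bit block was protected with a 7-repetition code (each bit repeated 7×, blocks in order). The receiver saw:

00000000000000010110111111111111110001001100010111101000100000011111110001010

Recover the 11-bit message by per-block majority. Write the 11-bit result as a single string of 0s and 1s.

Block 1 (0000000): 0 ones → 0
Block 2 (0000000): 0 ones → 0
Block 3 (0101101): 4 ones → 1
Block 4 (1111111): 7 ones → 1
Block 5 (1111110): 6 ones → 1
Block 6 (0010011): 3 ones → 0
Block 7 (0001011): 3 ones → 0
Block 8 (1101000): 3 ones → 0
Block 9 (1000000): 1 one → 0
Block 10 (1111111): 7 ones → 1
Block 11 (0001010): 2 ones → 0

00111000010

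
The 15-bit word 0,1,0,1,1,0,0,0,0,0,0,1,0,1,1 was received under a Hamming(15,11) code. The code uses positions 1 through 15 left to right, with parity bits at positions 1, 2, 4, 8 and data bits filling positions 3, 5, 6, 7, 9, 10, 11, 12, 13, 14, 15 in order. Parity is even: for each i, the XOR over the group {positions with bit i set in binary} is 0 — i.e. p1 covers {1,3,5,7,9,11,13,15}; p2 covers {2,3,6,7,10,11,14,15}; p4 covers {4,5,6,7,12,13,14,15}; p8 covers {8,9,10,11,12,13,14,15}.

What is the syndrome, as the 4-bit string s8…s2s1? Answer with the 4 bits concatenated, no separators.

1110

s1 (pos 1,3,5,7,9,11,13,15): 0⊕0⊕1⊕0⊕0⊕0⊕0⊕1 = 0
s2 (pos 2,3,6,7,10,11,14,15): 1⊕0⊕0⊕0⊕0⊕0⊕1⊕1 = 1
s4 (pos 4,5,6,7,12,13,14,15): 1⊕1⊕0⊕0⊕1⊕0⊕1⊕1 = 1
s8 (pos 8,9,10,11,12,13,14,15): 0⊕0⊕0⊕0⊕1⊕0⊕1⊕1 = 1
Syndrome s8…s1 = 1110 → error at position 14.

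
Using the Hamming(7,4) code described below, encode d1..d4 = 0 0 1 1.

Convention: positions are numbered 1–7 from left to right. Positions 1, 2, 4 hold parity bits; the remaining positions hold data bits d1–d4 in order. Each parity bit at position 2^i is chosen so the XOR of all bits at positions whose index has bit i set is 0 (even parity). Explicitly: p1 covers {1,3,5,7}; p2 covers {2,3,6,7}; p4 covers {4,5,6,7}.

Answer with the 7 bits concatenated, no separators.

1000011

Place data at non-parity positions: p1 p2 0 p4 0 1 1
p1 (pos 1,3,5,7): XOR of data positions = 0⊕0⊕1 = 1
p2 (pos 2,3,6,7): XOR of data positions = 0⊕1⊕1 = 0
p4 (pos 4,5,6,7): XOR of data positions = 0⊕1⊕1 = 0
Codeword: 1000011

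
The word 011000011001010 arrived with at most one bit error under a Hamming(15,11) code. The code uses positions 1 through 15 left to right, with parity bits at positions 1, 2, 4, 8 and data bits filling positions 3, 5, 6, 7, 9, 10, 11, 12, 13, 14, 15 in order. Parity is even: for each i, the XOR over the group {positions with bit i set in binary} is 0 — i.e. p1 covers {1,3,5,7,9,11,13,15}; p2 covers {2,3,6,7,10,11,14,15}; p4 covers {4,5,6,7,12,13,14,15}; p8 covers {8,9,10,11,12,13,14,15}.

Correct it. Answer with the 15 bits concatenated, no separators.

s1 (pos 1,3,5,7,9,11,13,15): 0⊕1⊕0⊕0⊕1⊕0⊕0⊕0 = 0
s2 (pos 2,3,6,7,10,11,14,15): 1⊕1⊕0⊕0⊕0⊕0⊕1⊕0 = 1
s4 (pos 4,5,6,7,12,13,14,15): 0⊕0⊕0⊕0⊕1⊕0⊕1⊕0 = 0
s8 (pos 8,9,10,11,12,13,14,15): 1⊕1⊕0⊕0⊕1⊕0⊕1⊕0 = 0
Syndrome s8…s1 = 0010 → error at position 2.
Flip position 2: 011000011001010 → 001000011001010

001000011001010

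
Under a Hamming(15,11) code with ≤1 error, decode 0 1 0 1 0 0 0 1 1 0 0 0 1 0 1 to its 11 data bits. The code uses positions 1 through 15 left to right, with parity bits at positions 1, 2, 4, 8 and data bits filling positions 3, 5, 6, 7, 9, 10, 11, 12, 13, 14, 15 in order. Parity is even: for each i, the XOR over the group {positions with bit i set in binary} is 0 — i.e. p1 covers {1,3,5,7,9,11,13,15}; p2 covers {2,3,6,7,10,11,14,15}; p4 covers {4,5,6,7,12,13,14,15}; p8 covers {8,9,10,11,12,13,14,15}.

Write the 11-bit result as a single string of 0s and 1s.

01001000101

s1 (pos 1,3,5,7,9,11,13,15): 0⊕0⊕0⊕0⊕1⊕0⊕1⊕1 = 1
s2 (pos 2,3,6,7,10,11,14,15): 1⊕0⊕0⊕0⊕0⊕0⊕0⊕1 = 0
s4 (pos 4,5,6,7,12,13,14,15): 1⊕0⊕0⊕0⊕0⊕1⊕0⊕1 = 1
s8 (pos 8,9,10,11,12,13,14,15): 1⊕1⊕0⊕0⊕0⊕1⊕0⊕1 = 0
Syndrome s8…s1 = 0101 → error at position 5.
Flip position 5: 010100011000101 → 010110011000101
Read data bits from positions 3,5,6,7,9,10,11,12,13,14,15: 01001000101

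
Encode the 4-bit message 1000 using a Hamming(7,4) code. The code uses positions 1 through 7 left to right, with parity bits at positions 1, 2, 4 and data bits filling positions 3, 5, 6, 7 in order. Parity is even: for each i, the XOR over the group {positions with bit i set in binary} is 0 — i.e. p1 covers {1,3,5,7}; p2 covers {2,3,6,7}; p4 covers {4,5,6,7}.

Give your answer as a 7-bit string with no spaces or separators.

Place data at non-parity positions: p1 p2 1 p4 0 0 0
p1 (pos 1,3,5,7): XOR of data positions = 1⊕0⊕0 = 1
p2 (pos 2,3,6,7): XOR of data positions = 1⊕0⊕0 = 1
p4 (pos 4,5,6,7): XOR of data positions = 0⊕0⊕0 = 0
Codeword: 1110000

1110000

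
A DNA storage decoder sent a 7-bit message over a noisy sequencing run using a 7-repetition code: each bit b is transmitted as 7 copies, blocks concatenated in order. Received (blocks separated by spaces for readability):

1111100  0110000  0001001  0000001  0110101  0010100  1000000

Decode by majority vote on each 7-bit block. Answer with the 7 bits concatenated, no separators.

Block 1 (1111100): 5 ones → 1
Block 2 (0110000): 2 ones → 0
Block 3 (0001001): 2 ones → 0
Block 4 (0000001): 1 one → 0
Block 5 (0110101): 4 ones → 1
Block 6 (0010100): 2 ones → 0
Block 7 (1000000): 1 one → 0

1000100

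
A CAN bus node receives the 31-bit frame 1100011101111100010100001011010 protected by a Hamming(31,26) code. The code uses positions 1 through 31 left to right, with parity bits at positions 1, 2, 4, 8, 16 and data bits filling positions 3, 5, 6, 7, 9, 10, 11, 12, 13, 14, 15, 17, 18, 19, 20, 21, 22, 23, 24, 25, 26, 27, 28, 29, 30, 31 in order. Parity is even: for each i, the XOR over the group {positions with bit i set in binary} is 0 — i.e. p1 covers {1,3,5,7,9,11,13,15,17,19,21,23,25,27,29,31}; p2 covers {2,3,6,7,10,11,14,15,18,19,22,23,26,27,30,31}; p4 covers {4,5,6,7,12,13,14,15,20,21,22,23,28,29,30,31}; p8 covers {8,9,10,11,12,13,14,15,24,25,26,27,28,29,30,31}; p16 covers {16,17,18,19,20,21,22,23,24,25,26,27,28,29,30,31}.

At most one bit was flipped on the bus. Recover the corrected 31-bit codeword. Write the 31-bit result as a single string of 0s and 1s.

s1 (pos 1,3,5,7,9,11,13,15,17,19,21,23,25,27,29,31): 1⊕0⊕0⊕1⊕0⊕1⊕1⊕0⊕0⊕0⊕0⊕0⊕1⊕1⊕0⊕0 = 0
s2 (pos 2,3,6,7,10,11,14,15,18,19,22,23,26,27,30,31): 1⊕0⊕1⊕1⊕1⊕1⊕1⊕0⊕1⊕0⊕0⊕0⊕0⊕1⊕1⊕0 = 1
s4 (pos 4,5,6,7,12,13,14,15,20,21,22,23,28,29,30,31): 0⊕0⊕1⊕1⊕1⊕1⊕1⊕0⊕1⊕0⊕0⊕0⊕1⊕0⊕1⊕0 = 0
s8 (pos 8,9,10,11,12,13,14,15,24,25,26,27,28,29,30,31): 1⊕0⊕1⊕1⊕1⊕1⊕1⊕0⊕0⊕1⊕0⊕1⊕1⊕0⊕1⊕0 = 0
s16 (pos 16,17,18,19,20,21,22,23,24,25,26,27,28,29,30,31): 0⊕0⊕1⊕0⊕1⊕0⊕0⊕0⊕0⊕1⊕0⊕1⊕1⊕0⊕1⊕0 = 0
Syndrome s16…s1 = 00010 → error at position 2.
Flip position 2: 1100011101111100010100001011010 → 1000011101111100010100001011010

1000011101111100010100001011010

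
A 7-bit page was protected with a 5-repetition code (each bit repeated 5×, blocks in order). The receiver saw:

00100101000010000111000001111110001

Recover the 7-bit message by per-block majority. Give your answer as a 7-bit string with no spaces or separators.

Block 1 (00100): 1 one → 0
Block 2 (10100): 2 ones → 0
Block 3 (00100): 1 one → 0
Block 4 (00111): 3 ones → 1
Block 5 (00000): 0 ones → 0
Block 6 (11111): 5 ones → 1
Block 7 (10001): 2 ones → 0

0001010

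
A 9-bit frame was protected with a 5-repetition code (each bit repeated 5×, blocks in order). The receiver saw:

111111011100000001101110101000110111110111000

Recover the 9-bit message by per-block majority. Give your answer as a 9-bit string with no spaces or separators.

110010110

Block 1 (11111): 5 ones → 1
Block 2 (10111): 4 ones → 1
Block 3 (00000): 0 ones → 0
Block 4 (00110): 2 ones → 0
Block 5 (11101): 4 ones → 1
Block 6 (01000): 1 one → 0
Block 7 (11011): 4 ones → 1
Block 8 (11101): 4 ones → 1
Block 9 (11000): 2 ones → 0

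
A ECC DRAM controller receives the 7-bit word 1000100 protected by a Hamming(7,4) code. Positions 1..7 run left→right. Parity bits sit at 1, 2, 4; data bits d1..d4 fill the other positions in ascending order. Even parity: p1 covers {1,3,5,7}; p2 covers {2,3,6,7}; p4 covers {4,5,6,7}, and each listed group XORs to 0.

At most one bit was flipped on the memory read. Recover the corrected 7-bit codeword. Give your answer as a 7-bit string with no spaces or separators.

1001100

s1 (pos 1,3,5,7): 1⊕0⊕1⊕0 = 0
s2 (pos 2,3,6,7): 0⊕0⊕0⊕0 = 0
s4 (pos 4,5,6,7): 0⊕1⊕0⊕0 = 1
Syndrome s4…s1 = 100 → error at position 4.
Flip position 4: 1000100 → 1001100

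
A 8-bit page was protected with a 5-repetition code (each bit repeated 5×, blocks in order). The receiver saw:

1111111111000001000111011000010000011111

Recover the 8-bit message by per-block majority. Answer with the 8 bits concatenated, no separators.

Block 1 (11111): 5 ones → 1
Block 2 (11111): 5 ones → 1
Block 3 (00000): 0 ones → 0
Block 4 (10001): 2 ones → 0
Block 5 (11011): 4 ones → 1
Block 6 (00001): 1 one → 0
Block 7 (00000): 0 ones → 0
Block 8 (11111): 5 ones → 1

11001001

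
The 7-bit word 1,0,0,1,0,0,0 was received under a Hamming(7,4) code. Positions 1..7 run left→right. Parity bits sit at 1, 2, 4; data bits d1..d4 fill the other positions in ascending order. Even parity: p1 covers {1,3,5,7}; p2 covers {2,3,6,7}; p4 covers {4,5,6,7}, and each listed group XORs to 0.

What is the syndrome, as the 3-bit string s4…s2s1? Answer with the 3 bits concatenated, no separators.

101

s1 (pos 1,3,5,7): 1⊕0⊕0⊕0 = 1
s2 (pos 2,3,6,7): 0⊕0⊕0⊕0 = 0
s4 (pos 4,5,6,7): 1⊕0⊕0⊕0 = 1
Syndrome s4…s1 = 101 → error at position 5.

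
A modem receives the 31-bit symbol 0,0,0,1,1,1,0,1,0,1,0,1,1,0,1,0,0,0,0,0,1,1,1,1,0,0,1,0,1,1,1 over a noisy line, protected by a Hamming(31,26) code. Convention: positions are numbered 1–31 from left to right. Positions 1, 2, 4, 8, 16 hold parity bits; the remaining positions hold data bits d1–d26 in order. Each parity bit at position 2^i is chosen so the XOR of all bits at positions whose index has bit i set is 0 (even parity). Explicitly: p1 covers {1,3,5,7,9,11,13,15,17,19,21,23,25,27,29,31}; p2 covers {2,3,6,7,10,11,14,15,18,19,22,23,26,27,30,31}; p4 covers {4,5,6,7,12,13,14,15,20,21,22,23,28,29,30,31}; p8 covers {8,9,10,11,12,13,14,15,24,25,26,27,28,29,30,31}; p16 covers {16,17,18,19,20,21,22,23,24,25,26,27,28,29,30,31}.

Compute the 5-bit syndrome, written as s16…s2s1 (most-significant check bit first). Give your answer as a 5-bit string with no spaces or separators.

s1 (pos 1,3,5,7,9,11,13,15,17,19,21,23,25,27,29,31): 0⊕0⊕1⊕0⊕0⊕0⊕1⊕1⊕0⊕0⊕1⊕1⊕0⊕1⊕1⊕1 = 0
s2 (pos 2,3,6,7,10,11,14,15,18,19,22,23,26,27,30,31): 0⊕0⊕1⊕0⊕1⊕0⊕0⊕1⊕0⊕0⊕1⊕1⊕0⊕1⊕1⊕1 = 0
s4 (pos 4,5,6,7,12,13,14,15,20,21,22,23,28,29,30,31): 1⊕1⊕1⊕0⊕1⊕1⊕0⊕1⊕0⊕1⊕1⊕1⊕0⊕1⊕1⊕1 = 0
s8 (pos 8,9,10,11,12,13,14,15,24,25,26,27,28,29,30,31): 1⊕0⊕1⊕0⊕1⊕1⊕0⊕1⊕1⊕0⊕0⊕1⊕0⊕1⊕1⊕1 = 0
s16 (pos 16,17,18,19,20,21,22,23,24,25,26,27,28,29,30,31): 0⊕0⊕0⊕0⊕0⊕1⊕1⊕1⊕1⊕0⊕0⊕1⊕0⊕1⊕1⊕1 = 0
Syndrome s16…s1 = 00000 → no error.

00000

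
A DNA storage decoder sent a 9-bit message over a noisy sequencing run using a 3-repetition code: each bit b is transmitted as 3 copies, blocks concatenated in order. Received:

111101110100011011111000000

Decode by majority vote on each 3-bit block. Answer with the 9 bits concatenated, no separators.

111011100

Block 1 (111): 3 ones → 1
Block 2 (101): 2 ones → 1
Block 3 (110): 2 ones → 1
Block 4 (100): 1 one → 0
Block 5 (011): 2 ones → 1
Block 6 (011): 2 ones → 1
Block 7 (111): 3 ones → 1
Block 8 (000): 0 ones → 0
Block 9 (000): 0 ones → 0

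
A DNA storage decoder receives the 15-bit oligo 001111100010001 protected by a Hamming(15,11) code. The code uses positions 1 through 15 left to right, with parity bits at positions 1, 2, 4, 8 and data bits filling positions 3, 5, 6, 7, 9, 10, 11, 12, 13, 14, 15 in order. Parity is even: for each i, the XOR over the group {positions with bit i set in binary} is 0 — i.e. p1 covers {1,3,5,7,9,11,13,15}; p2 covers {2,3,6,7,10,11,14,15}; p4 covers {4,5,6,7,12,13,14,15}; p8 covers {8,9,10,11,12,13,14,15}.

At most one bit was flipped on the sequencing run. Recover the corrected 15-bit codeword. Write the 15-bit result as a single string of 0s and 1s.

001111000010001

s1 (pos 1,3,5,7,9,11,13,15): 0⊕1⊕1⊕1⊕0⊕1⊕0⊕1 = 1
s2 (pos 2,3,6,7,10,11,14,15): 0⊕1⊕1⊕1⊕0⊕1⊕0⊕1 = 1
s4 (pos 4,5,6,7,12,13,14,15): 1⊕1⊕1⊕1⊕0⊕0⊕0⊕1 = 1
s8 (pos 8,9,10,11,12,13,14,15): 0⊕0⊕0⊕1⊕0⊕0⊕0⊕1 = 0
Syndrome s8…s1 = 0111 → error at position 7.
Flip position 7: 001111100010001 → 001111000010001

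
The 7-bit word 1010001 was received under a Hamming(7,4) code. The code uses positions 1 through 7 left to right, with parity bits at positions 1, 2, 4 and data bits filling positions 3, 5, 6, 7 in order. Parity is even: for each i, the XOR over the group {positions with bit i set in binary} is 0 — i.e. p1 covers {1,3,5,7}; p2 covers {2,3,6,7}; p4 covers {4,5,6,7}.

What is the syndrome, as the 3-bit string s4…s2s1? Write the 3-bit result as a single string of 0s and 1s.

s1 (pos 1,3,5,7): 1⊕1⊕0⊕1 = 1
s2 (pos 2,3,6,7): 0⊕1⊕0⊕1 = 0
s4 (pos 4,5,6,7): 0⊕0⊕0⊕1 = 1
Syndrome s4…s1 = 101 → error at position 5.

101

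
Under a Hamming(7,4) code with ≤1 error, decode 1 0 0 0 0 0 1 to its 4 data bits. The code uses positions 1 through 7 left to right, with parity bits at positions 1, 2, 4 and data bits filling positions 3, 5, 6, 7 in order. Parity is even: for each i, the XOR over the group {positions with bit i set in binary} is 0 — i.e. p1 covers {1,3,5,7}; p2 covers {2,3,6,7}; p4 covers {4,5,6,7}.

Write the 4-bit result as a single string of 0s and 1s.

0011

s1 (pos 1,3,5,7): 1⊕0⊕0⊕1 = 0
s2 (pos 2,3,6,7): 0⊕0⊕0⊕1 = 1
s4 (pos 4,5,6,7): 0⊕0⊕0⊕1 = 1
Syndrome s4…s1 = 110 → error at position 6.
Flip position 6: 1000001 → 1000011
Read data bits from positions 3,5,6,7: 0011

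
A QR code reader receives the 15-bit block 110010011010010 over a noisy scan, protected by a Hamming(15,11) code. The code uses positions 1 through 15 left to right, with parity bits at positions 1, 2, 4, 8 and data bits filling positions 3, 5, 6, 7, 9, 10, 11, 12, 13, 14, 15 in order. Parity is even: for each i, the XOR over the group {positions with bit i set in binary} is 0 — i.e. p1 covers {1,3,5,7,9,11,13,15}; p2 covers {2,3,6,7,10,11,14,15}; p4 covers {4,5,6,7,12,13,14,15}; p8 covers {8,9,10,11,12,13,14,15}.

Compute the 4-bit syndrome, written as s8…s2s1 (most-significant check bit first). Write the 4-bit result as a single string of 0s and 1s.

s1 (pos 1,3,5,7,9,11,13,15): 1⊕0⊕1⊕0⊕1⊕1⊕0⊕0 = 0
s2 (pos 2,3,6,7,10,11,14,15): 1⊕0⊕0⊕0⊕0⊕1⊕1⊕0 = 1
s4 (pos 4,5,6,7,12,13,14,15): 0⊕1⊕0⊕0⊕0⊕0⊕1⊕0 = 0
s8 (pos 8,9,10,11,12,13,14,15): 1⊕1⊕0⊕1⊕0⊕0⊕1⊕0 = 0
Syndrome s8…s1 = 0010 → error at position 2.

0010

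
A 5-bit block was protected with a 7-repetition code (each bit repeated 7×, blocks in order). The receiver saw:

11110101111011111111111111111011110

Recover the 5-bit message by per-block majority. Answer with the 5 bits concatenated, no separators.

Block 1 (1111010): 5 ones → 1
Block 2 (1111011): 6 ones → 1
Block 3 (1111111): 7 ones → 1
Block 4 (1111111): 7 ones → 1
Block 5 (1011110): 5 ones → 1

11111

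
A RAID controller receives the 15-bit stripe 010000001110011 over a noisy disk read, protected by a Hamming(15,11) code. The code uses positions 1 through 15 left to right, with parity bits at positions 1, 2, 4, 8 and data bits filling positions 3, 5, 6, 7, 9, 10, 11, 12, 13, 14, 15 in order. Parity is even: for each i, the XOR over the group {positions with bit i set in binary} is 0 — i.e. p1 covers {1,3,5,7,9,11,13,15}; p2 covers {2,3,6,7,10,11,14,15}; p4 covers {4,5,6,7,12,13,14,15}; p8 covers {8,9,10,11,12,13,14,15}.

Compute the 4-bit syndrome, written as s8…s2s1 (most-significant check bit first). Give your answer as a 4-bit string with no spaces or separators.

1011

s1 (pos 1,3,5,7,9,11,13,15): 0⊕0⊕0⊕0⊕1⊕1⊕0⊕1 = 1
s2 (pos 2,3,6,7,10,11,14,15): 1⊕0⊕0⊕0⊕1⊕1⊕1⊕1 = 1
s4 (pos 4,5,6,7,12,13,14,15): 0⊕0⊕0⊕0⊕0⊕0⊕1⊕1 = 0
s8 (pos 8,9,10,11,12,13,14,15): 0⊕1⊕1⊕1⊕0⊕0⊕1⊕1 = 1
Syndrome s8…s1 = 1011 → error at position 11.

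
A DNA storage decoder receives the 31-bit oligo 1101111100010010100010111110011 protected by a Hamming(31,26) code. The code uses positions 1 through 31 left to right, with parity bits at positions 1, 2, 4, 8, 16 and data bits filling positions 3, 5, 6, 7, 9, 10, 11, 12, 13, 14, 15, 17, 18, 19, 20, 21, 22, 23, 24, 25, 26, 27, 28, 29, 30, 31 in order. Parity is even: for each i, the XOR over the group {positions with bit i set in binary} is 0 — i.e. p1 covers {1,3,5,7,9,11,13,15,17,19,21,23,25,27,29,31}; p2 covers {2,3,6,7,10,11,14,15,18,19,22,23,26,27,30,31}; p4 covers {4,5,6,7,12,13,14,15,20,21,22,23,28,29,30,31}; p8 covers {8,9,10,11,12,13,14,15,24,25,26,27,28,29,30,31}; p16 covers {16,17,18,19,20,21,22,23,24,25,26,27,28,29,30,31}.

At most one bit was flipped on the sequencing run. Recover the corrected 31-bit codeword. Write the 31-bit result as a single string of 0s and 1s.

s1 (pos 1,3,5,7,9,11,13,15,17,19,21,23,25,27,29,31): 1⊕0⊕1⊕1⊕0⊕0⊕0⊕1⊕1⊕0⊕1⊕1⊕1⊕1⊕0⊕1 = 0
s2 (pos 2,3,6,7,10,11,14,15,18,19,22,23,26,27,30,31): 1⊕0⊕1⊕1⊕0⊕0⊕0⊕1⊕0⊕0⊕0⊕1⊕1⊕1⊕1⊕1 = 1
s4 (pos 4,5,6,7,12,13,14,15,20,21,22,23,28,29,30,31): 1⊕1⊕1⊕1⊕1⊕0⊕0⊕1⊕0⊕1⊕0⊕1⊕0⊕0⊕1⊕1 = 0
s8 (pos 8,9,10,11,12,13,14,15,24,25,26,27,28,29,30,31): 1⊕0⊕0⊕0⊕1⊕0⊕0⊕1⊕1⊕1⊕1⊕1⊕0⊕0⊕1⊕1 = 1
s16 (pos 16,17,18,19,20,21,22,23,24,25,26,27,28,29,30,31): 0⊕1⊕0⊕0⊕0⊕1⊕0⊕1⊕1⊕1⊕1⊕1⊕0⊕0⊕1⊕1 = 1
Syndrome s16…s1 = 11010 → error at position 26.
Flip position 26: 1101111100010010100010111110011 → 1101111100010010100010111010011

1101111100010010100010111010011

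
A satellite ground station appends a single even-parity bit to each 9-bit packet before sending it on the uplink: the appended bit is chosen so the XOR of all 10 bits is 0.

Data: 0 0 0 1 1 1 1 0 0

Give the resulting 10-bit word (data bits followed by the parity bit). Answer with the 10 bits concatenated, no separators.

XOR of the 9 data bits: 0⊕0⊕0⊕1⊕1⊕1⊕1⊕0⊕0 = 0
Parity bit = 0 (so all 10 bits XOR to 0).

0001111000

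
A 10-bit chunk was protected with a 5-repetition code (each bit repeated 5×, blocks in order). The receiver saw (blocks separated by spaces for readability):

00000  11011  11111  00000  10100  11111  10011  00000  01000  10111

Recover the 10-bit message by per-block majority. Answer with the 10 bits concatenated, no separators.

Block 1 (00000): 0 ones → 0
Block 2 (11011): 4 ones → 1
Block 3 (11111): 5 ones → 1
Block 4 (00000): 0 ones → 0
Block 5 (10100): 2 ones → 0
Block 6 (11111): 5 ones → 1
Block 7 (10011): 3 ones → 1
Block 8 (00000): 0 ones → 0
Block 9 (01000): 1 one → 0
Block 10 (10111): 4 ones → 1

0110011001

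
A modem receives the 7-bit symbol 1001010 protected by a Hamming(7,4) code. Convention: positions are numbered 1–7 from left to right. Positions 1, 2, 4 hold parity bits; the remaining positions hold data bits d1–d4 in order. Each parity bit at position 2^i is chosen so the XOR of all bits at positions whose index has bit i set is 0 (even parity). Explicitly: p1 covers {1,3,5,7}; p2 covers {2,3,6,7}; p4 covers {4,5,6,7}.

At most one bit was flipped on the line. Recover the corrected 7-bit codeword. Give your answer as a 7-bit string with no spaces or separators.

s1 (pos 1,3,5,7): 1⊕0⊕0⊕0 = 1
s2 (pos 2,3,6,7): 0⊕0⊕1⊕0 = 1
s4 (pos 4,5,6,7): 1⊕0⊕1⊕0 = 0
Syndrome s4…s1 = 011 → error at position 3.
Flip position 3: 1001010 → 1011010

1011010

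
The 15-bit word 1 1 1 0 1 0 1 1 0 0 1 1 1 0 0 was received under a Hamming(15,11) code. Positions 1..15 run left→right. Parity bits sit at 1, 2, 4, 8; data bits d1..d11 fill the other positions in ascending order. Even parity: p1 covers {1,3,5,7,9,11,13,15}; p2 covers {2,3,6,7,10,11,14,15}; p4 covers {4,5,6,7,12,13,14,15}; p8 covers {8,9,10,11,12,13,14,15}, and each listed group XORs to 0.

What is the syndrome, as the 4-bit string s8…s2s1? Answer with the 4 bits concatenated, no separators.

0000

s1 (pos 1,3,5,7,9,11,13,15): 1⊕1⊕1⊕1⊕0⊕1⊕1⊕0 = 0
s2 (pos 2,3,6,7,10,11,14,15): 1⊕1⊕0⊕1⊕0⊕1⊕0⊕0 = 0
s4 (pos 4,5,6,7,12,13,14,15): 0⊕1⊕0⊕1⊕1⊕1⊕0⊕0 = 0
s8 (pos 8,9,10,11,12,13,14,15): 1⊕0⊕0⊕1⊕1⊕1⊕0⊕0 = 0
Syndrome s8…s1 = 0000 → no error.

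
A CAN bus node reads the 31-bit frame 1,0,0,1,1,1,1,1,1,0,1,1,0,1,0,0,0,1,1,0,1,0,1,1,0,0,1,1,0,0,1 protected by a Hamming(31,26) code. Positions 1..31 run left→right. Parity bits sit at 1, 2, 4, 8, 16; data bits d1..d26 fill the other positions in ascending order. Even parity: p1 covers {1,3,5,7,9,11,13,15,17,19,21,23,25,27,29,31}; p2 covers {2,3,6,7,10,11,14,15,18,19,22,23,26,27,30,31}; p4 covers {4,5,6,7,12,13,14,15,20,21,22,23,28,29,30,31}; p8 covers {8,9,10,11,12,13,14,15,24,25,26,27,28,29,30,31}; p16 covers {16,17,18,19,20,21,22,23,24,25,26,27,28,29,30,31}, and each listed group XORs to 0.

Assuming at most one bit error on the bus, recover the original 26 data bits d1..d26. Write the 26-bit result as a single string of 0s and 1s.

01111111010011010110011001

s1 (pos 1,3,5,7,9,11,13,15,17,19,21,23,25,27,29,31): 1⊕0⊕1⊕1⊕1⊕1⊕0⊕0⊕0⊕1⊕1⊕1⊕0⊕1⊕0⊕1 = 0
s2 (pos 2,3,6,7,10,11,14,15,18,19,22,23,26,27,30,31): 0⊕0⊕1⊕1⊕0⊕1⊕1⊕0⊕1⊕1⊕0⊕1⊕0⊕1⊕0⊕1 = 1
s4 (pos 4,5,6,7,12,13,14,15,20,21,22,23,28,29,30,31): 1⊕1⊕1⊕1⊕1⊕0⊕1⊕0⊕0⊕1⊕0⊕1⊕1⊕0⊕0⊕1 = 0
s8 (pos 8,9,10,11,12,13,14,15,24,25,26,27,28,29,30,31): 1⊕1⊕0⊕1⊕1⊕0⊕1⊕0⊕1⊕0⊕0⊕1⊕1⊕0⊕0⊕1 = 1
s16 (pos 16,17,18,19,20,21,22,23,24,25,26,27,28,29,30,31): 0⊕0⊕1⊕1⊕0⊕1⊕0⊕1⊕1⊕0⊕0⊕1⊕1⊕0⊕0⊕1 = 0
Syndrome s16…s1 = 01010 → error at position 10.
Flip position 10: 1001111110110100011010110011001 → 1001111111110100011010110011001
Read data bits from positions 3,5,6,7,9,10,11,12,13,14,15,17,18,19,20,21,22,23,24,25,26,27,28,29,30,31: 01111111010011010110011001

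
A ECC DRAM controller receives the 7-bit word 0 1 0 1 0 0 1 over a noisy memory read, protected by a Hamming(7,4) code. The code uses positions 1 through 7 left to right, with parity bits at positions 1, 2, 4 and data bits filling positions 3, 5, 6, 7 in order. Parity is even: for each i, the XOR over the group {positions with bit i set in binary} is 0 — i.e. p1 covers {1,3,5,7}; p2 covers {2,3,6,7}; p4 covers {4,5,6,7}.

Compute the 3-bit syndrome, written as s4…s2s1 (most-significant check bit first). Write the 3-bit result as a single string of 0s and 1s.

s1 (pos 1,3,5,7): 0⊕0⊕0⊕1 = 1
s2 (pos 2,3,6,7): 1⊕0⊕0⊕1 = 0
s4 (pos 4,5,6,7): 1⊕0⊕0⊕1 = 0
Syndrome s4…s1 = 001 → error at position 1.

001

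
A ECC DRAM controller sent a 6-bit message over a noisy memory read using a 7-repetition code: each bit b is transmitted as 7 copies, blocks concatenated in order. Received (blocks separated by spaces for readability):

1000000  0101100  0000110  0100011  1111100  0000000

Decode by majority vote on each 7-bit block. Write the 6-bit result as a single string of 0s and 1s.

000010

Block 1 (1000000): 1 one → 0
Block 2 (0101100): 3 ones → 0
Block 3 (0000110): 2 ones → 0
Block 4 (0100011): 3 ones → 0
Block 5 (1111100): 5 ones → 1
Block 6 (0000000): 0 ones → 0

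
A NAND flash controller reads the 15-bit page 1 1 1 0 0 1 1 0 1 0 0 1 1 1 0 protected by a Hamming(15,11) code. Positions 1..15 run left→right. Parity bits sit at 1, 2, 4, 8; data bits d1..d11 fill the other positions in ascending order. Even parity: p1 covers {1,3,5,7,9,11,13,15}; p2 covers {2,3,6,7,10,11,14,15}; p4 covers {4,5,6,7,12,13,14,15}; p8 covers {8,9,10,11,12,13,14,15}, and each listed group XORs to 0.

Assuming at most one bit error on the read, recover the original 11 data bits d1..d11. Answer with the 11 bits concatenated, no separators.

s1 (pos 1,3,5,7,9,11,13,15): 1⊕1⊕0⊕1⊕1⊕0⊕1⊕0 = 1
s2 (pos 2,3,6,7,10,11,14,15): 1⊕1⊕1⊕1⊕0⊕0⊕1⊕0 = 1
s4 (pos 4,5,6,7,12,13,14,15): 0⊕0⊕1⊕1⊕1⊕1⊕1⊕0 = 1
s8 (pos 8,9,10,11,12,13,14,15): 0⊕1⊕0⊕0⊕1⊕1⊕1⊕0 = 0
Syndrome s8…s1 = 0111 → error at position 7.
Flip position 7: 111001101001110 → 111001001001110
Read data bits from positions 3,5,6,7,9,10,11,12,13,14,15: 10101001110

10101001110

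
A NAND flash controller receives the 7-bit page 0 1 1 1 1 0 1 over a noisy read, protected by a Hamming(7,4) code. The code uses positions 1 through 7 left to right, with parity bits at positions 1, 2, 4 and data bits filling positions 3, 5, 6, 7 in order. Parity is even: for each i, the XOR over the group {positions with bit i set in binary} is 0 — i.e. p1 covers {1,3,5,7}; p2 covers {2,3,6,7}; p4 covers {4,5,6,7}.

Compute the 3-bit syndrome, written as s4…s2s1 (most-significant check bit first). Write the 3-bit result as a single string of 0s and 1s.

s1 (pos 1,3,5,7): 0⊕1⊕1⊕1 = 1
s2 (pos 2,3,6,7): 1⊕1⊕0⊕1 = 1
s4 (pos 4,5,6,7): 1⊕1⊕0⊕1 = 1
Syndrome s4…s1 = 111 → error at position 7.

111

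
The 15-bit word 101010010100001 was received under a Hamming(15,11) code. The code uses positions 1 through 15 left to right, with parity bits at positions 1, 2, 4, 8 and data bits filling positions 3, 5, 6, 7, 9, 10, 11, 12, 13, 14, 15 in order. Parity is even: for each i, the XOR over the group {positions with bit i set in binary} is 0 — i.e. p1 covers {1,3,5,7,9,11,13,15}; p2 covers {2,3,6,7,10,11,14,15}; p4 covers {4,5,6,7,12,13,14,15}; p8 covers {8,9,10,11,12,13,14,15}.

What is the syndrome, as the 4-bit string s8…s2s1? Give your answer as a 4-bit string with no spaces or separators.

1010

s1 (pos 1,3,5,7,9,11,13,15): 1⊕1⊕1⊕0⊕0⊕0⊕0⊕1 = 0
s2 (pos 2,3,6,7,10,11,14,15): 0⊕1⊕0⊕0⊕1⊕0⊕0⊕1 = 1
s4 (pos 4,5,6,7,12,13,14,15): 0⊕1⊕0⊕0⊕0⊕0⊕0⊕1 = 0
s8 (pos 8,9,10,11,12,13,14,15): 1⊕0⊕1⊕0⊕0⊕0⊕0⊕1 = 1
Syndrome s8…s1 = 1010 → error at position 10.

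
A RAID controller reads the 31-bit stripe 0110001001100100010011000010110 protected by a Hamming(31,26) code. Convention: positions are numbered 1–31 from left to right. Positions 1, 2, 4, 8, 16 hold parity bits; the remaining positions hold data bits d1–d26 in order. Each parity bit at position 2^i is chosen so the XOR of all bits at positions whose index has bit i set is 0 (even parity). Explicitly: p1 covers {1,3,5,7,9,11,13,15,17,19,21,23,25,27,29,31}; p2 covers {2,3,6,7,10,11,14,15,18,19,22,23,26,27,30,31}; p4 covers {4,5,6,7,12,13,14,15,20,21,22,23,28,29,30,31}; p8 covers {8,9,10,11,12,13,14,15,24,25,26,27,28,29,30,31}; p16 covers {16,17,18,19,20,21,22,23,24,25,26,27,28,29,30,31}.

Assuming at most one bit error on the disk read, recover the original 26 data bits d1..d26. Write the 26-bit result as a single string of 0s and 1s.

s1 (pos 1,3,5,7,9,11,13,15,17,19,21,23,25,27,29,31): 0⊕1⊕0⊕1⊕0⊕1⊕0⊕0⊕0⊕0⊕1⊕0⊕0⊕1⊕1⊕0 = 0
s2 (pos 2,3,6,7,10,11,14,15,18,19,22,23,26,27,30,31): 1⊕1⊕0⊕1⊕1⊕1⊕1⊕0⊕1⊕0⊕1⊕0⊕0⊕1⊕1⊕0 = 0
s4 (pos 4,5,6,7,12,13,14,15,20,21,22,23,28,29,30,31): 0⊕0⊕0⊕1⊕0⊕0⊕1⊕0⊕0⊕1⊕1⊕0⊕0⊕1⊕1⊕0 = 0
s8 (pos 8,9,10,11,12,13,14,15,24,25,26,27,28,29,30,31): 0⊕0⊕1⊕1⊕0⊕0⊕1⊕0⊕0⊕0⊕0⊕1⊕0⊕1⊕1⊕0 = 0
s16 (pos 16,17,18,19,20,21,22,23,24,25,26,27,28,29,30,31): 0⊕0⊕1⊕0⊕0⊕1⊕1⊕0⊕0⊕0⊕0⊕1⊕0⊕1⊕1⊕0 = 0
Syndrome s16…s1 = 00000 → no error.
Read data bits from positions 3,5,6,7,9,10,11,12,13,14,15,17,18,19,20,21,22,23,24,25,26,27,28,29,30,31: 10010110010010011000010110

10010110010010011000010110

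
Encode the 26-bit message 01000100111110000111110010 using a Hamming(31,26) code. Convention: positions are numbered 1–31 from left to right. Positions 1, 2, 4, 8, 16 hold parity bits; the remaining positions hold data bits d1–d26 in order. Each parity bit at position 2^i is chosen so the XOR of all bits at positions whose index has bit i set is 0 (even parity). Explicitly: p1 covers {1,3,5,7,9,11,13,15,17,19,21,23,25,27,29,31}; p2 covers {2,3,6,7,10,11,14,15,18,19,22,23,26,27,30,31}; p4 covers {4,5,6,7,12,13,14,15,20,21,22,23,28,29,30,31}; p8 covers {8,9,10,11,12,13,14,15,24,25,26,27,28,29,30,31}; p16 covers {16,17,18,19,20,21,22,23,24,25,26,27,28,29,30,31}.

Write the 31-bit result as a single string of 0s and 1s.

1000100101001110110000111110010

Place data at non-parity positions: p1 p2 0 p4 1 0 0 p8 0 1 0 0 1 1 1 p16 1 1 0 0 0 0 1 1 1 1 1 0 0 1 0
p1 (pos 1,3,5,7,9,11,13,15,17,19,21,23,25,27,29,31): XOR of data positions = 0⊕1⊕0⊕0⊕0⊕1⊕1⊕1⊕0⊕0⊕1⊕1⊕1⊕0⊕0 = 1
p2 (pos 2,3,6,7,10,11,14,15,18,19,22,23,26,27,30,31): XOR of data positions = 0⊕0⊕0⊕1⊕0⊕1⊕1⊕1⊕0⊕0⊕1⊕1⊕1⊕1⊕0 = 0
p4 (pos 4,5,6,7,12,13,14,15,20,21,22,23,28,29,30,31): XOR of data positions = 1⊕0⊕0⊕0⊕1⊕1⊕1⊕0⊕0⊕0⊕1⊕0⊕0⊕1⊕0 = 0
p8 (pos 8,9,10,11,12,13,14,15,24,25,26,27,28,29,30,31): XOR of data positions = 0⊕1⊕0⊕0⊕1⊕1⊕1⊕1⊕1⊕1⊕1⊕0⊕0⊕1⊕0 = 1
p16 (pos 16,17,18,19,20,21,22,23,24,25,26,27,28,29,30,31): XOR of data positions = 1⊕1⊕0⊕0⊕0⊕0⊕1⊕1⊕1⊕1⊕1⊕0⊕0⊕1⊕0 = 0
Codeword: 1000100101001110110000111110010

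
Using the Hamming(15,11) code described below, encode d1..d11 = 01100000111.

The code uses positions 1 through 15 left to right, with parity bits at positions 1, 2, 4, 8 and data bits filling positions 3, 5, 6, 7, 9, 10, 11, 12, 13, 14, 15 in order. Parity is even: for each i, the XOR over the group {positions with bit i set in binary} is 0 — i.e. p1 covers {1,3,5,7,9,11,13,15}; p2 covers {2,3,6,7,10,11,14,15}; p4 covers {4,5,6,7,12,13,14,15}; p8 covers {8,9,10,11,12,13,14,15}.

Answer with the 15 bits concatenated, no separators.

Place data at non-parity positions: p1 p2 0 p4 1 1 0 p8 0 0 0 0 1 1 1
p1 (pos 1,3,5,7,9,11,13,15): XOR of data positions = 0⊕1⊕0⊕0⊕0⊕1⊕1 = 1
p2 (pos 2,3,6,7,10,11,14,15): XOR of data positions = 0⊕1⊕0⊕0⊕0⊕1⊕1 = 1
p4 (pos 4,5,6,7,12,13,14,15): XOR of data positions = 1⊕1⊕0⊕0⊕1⊕1⊕1 = 1
p8 (pos 8,9,10,11,12,13,14,15): XOR of data positions = 0⊕0⊕0⊕0⊕1⊕1⊕1 = 1
Codeword: 110111010000111

110111010000111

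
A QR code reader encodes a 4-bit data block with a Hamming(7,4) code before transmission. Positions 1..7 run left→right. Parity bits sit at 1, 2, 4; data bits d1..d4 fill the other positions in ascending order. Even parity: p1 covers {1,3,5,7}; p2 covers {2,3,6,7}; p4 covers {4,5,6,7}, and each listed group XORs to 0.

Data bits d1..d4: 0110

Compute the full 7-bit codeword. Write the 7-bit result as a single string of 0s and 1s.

1100110

Place data at non-parity positions: p1 p2 0 p4 1 1 0
p1 (pos 1,3,5,7): XOR of data positions = 0⊕1⊕0 = 1
p2 (pos 2,3,6,7): XOR of data positions = 0⊕1⊕0 = 1
p4 (pos 4,5,6,7): XOR of data positions = 1⊕1⊕0 = 0
Codeword: 1100110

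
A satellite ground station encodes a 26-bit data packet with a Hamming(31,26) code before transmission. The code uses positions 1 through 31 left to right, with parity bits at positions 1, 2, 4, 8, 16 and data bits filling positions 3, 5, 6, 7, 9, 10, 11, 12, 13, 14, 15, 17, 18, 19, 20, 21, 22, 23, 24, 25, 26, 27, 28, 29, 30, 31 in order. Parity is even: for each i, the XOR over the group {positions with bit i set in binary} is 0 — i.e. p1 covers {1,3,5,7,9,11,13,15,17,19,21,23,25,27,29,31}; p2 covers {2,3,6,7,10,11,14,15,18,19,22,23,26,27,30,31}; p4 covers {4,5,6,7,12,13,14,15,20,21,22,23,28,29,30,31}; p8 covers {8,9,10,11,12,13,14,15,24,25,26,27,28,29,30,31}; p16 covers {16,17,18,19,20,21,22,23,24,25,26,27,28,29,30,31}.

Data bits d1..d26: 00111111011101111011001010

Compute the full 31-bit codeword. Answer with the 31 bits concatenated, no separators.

0100011011110111101111011001010

Place data at non-parity positions: p1 p2 0 p4 0 1 1 p8 1 1 1 1 0 1 1 p16 1 0 1 1 1 1 0 1 1 0 0 1 0 1 0
p1 (pos 1,3,5,7,9,11,13,15,17,19,21,23,25,27,29,31): XOR of data positions = 0⊕0⊕1⊕1⊕1⊕0⊕1⊕1⊕1⊕1⊕0⊕1⊕0⊕0⊕0 = 0
p2 (pos 2,3,6,7,10,11,14,15,18,19,22,23,26,27,30,31): XOR of data positions = 0⊕1⊕1⊕1⊕1⊕1⊕1⊕0⊕1⊕1⊕0⊕0⊕0⊕1⊕0 = 1
p4 (pos 4,5,6,7,12,13,14,15,20,21,22,23,28,29,30,31): XOR of data positions = 0⊕1⊕1⊕1⊕0⊕1⊕1⊕1⊕1⊕1⊕0⊕1⊕0⊕1⊕0 = 0
p8 (pos 8,9,10,11,12,13,14,15,24,25,26,27,28,29,30,31): XOR of data positions = 1⊕1⊕1⊕1⊕0⊕1⊕1⊕1⊕1⊕0⊕0⊕1⊕0⊕1⊕0 = 0
p16 (pos 16,17,18,19,20,21,22,23,24,25,26,27,28,29,30,31): XOR of data positions = 1⊕0⊕1⊕1⊕1⊕1⊕0⊕1⊕1⊕0⊕0⊕1⊕0⊕1⊕0 = 1
Codeword: 0100011011110111101111011001010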